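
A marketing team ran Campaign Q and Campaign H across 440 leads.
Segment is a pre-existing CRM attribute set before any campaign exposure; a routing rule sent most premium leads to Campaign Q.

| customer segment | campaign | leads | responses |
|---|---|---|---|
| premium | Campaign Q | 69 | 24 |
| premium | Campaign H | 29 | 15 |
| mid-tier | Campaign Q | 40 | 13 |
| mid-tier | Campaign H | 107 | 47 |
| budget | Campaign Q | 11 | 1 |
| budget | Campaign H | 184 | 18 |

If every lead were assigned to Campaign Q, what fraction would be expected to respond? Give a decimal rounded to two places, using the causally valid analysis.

0.23

The stratified and pooled comparisons disagree (Campaign H wins within each customer segment; Campaign Q wins overall), so the answer turns on the causal role of customer segment.
Customer segment differs across campaigns for reasons unrelated to any effect of the campaign itself, and it separately predicts the outcome — a classic confounder. We must compare within customer segment levels.
Standardising Campaign Q to the population customer segment mix: 0.223·24/69 + 0.334·13/40 + 0.443·1/11 = 0.226.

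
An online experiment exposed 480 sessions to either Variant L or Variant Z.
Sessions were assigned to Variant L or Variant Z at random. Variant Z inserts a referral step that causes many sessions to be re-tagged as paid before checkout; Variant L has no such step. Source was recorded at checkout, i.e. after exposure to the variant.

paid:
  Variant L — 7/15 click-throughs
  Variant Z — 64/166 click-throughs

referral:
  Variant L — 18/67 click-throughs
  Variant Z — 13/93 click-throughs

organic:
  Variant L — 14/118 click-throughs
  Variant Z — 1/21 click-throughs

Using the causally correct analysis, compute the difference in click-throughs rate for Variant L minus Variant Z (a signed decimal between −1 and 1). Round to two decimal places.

-0.08

Stratifying would compare variants among sessions the variants themselves sorted into traffic source groups — a form of selection on an intermediate. The unconditioned pooled rates give the total causal effect.
The causal difference is the pooled difference: 0.195 − 0.279 = -0.084.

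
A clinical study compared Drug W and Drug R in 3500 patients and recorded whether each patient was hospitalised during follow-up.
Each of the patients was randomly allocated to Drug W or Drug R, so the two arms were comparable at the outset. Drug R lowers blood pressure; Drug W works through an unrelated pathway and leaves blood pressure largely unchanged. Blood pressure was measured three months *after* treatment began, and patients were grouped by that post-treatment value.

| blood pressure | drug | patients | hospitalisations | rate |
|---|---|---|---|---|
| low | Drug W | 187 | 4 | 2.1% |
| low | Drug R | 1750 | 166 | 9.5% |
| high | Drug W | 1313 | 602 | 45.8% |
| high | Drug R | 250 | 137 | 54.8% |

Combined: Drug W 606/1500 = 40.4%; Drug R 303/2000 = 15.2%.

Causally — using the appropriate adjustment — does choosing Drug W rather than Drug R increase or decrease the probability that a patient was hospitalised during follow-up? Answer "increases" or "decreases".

increases

Drug W is lower inside every blood pressure stratum but Drug R is lower in aggregate. Whether to stratify depends on how blood pressure relates to the drug.
Blood pressure is downstream of the drug. One should not condition on a consequence of treatment, so the overall rates are the right comparison.
Pooled: Drug W 40.4% vs Drug R 15.2%; Drug R is lower overall.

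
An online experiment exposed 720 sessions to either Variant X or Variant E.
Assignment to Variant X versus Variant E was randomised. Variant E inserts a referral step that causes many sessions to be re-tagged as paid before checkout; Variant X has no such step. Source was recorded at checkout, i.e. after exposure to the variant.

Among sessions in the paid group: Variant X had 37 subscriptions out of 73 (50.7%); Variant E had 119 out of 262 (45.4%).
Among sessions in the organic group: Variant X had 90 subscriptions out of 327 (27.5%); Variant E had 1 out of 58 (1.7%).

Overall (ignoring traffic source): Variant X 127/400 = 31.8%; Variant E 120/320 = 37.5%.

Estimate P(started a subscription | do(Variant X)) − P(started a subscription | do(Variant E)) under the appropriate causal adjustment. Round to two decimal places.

Traffic source is recorded after the variant and is itself shifted by it — it sits on the causal path from variant to outcome. Conditioning on a mediator would strip out part of the effect we want; the pooled comparison gives the total causal effect.
The causal difference is the pooled difference: 0.318 − 0.375 = -0.058.

-0.06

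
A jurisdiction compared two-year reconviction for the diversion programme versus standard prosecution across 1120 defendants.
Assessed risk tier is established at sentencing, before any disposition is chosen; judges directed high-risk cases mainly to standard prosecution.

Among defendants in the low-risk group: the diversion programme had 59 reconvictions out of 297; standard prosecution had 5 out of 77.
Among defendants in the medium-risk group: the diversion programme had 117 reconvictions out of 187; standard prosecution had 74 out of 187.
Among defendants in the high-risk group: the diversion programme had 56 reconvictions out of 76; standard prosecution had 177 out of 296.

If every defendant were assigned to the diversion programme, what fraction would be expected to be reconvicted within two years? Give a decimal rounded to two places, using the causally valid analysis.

Assessed risk tier satisfies the back-door criterion: it is not a descendant of the disposition, and it blocks the spurious path from disposition to outcome. Adjusting for it (i.e., using the within-assessed risk tier rates) gives the causal effect.
Standardising the diversion programme to the population assessed risk tier mix: 0.334·59/297 + 0.334·117/187 + 0.332·56/76 = 0.520.

0.52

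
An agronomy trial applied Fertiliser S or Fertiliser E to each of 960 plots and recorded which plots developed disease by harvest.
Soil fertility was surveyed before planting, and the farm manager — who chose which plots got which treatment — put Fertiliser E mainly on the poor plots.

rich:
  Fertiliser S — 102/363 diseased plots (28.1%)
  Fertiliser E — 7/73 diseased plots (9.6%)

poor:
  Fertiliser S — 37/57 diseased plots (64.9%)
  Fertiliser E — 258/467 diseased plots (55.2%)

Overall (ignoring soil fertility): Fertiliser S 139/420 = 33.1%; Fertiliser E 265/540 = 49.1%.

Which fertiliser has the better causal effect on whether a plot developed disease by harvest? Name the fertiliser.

Fertiliser E

Fertiliser E is lower inside every soil fertility stratum but Fertiliser S is lower in aggregate. Whether to stratify depends on how soil fertility relates to the fertiliser.
Since soil fertility is a pre-existing factor (not a product of the fertiliser) and it affects the outcome on its own, it is a confounder. The stratified rates, not the pooled rate, identify the causal effect.
Within each level — rich: 28.1% vs 9.6%; poor: 64.9% vs 55.2% — Fertiliser E is lower every time.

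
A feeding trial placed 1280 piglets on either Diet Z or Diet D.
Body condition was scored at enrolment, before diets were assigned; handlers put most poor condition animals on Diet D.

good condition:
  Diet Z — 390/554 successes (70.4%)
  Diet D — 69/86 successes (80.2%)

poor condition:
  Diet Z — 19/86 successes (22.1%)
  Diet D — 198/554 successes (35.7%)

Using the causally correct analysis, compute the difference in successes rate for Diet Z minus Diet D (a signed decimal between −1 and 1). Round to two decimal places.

-0.12

The starting body condition-specific comparison favours Diet D throughout, but the pooled figures favour Diet Z. The question is whether to condition on starting body condition.
Starting body condition satisfies the back-door criterion: it is not a descendant of the diet, and it blocks the spurious path from diet to outcome. Adjusting for it (i.e., using the within-starting body condition rates) gives the causal effect.
Adjusting over the population distribution of starting body condition: 0.500·(0.704−0.802) + 0.500·(0.221−0.357) = -0.117.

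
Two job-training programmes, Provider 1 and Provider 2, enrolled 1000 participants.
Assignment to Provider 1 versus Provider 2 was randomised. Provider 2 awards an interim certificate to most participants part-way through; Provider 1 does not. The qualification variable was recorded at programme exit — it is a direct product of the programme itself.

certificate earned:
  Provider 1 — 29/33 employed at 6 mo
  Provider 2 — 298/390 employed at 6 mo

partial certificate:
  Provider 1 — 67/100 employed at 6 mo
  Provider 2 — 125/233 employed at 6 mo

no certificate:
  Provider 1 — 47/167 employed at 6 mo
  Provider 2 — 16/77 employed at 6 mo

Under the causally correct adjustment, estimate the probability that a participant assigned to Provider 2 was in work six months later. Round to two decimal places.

0.63

Qualification attained during the programme here is a post-treatment variable shaped by the programme; conditioning on it would introduce bias rather than remove it. The overall comparison is the causal one.
So P(outcome | do(Provider 2)) is just the pooled rate for Provider 2: 439/700 = 0.627.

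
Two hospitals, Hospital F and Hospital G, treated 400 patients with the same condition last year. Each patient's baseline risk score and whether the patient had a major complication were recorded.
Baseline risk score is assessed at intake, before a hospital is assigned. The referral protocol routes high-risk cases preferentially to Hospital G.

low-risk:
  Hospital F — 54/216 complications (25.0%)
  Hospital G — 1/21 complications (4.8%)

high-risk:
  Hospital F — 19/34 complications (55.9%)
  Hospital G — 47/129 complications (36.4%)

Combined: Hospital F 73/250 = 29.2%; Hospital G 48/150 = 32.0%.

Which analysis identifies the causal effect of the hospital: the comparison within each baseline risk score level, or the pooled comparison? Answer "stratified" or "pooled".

stratified

Hospital G is lower inside every baseline risk score stratum but Hospital F is lower in aggregate. Whether to stratify depends on how baseline risk score relates to the hospital.
Baseline risk score satisfies the back-door criterion: it is not a descendant of the hospital, and it blocks the spurious path from hospital to outcome. Adjusting for it (i.e., using the within-baseline risk score rates) gives the causal effect.
Within each level — low-risk: 25.0% vs 4.8%; high-risk: 55.9% vs 36.4% — Hospital G is lower every time.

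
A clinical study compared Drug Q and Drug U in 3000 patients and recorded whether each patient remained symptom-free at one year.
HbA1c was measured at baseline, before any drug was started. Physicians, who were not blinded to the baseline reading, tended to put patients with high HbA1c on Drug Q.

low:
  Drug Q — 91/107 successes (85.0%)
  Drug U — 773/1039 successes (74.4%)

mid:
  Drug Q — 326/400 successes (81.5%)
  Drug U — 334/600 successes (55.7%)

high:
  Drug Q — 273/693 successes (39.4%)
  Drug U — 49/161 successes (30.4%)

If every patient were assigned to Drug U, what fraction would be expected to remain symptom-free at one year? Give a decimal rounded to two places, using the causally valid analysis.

0.56

Drug Q is higher inside every HbA1c stratum but Drug U is higher in aggregate. Whether to stratify depends on how HbA1c relates to the drug.
The imbalance in HbA1c arose from how patients were allocated, not from anything the drug did; and HbA1c independently affects the outcome. The pooled gap is confounded — condition on HbA1c.
Standardising Drug U to the population HbA1c mix: 0.382·773/1039 + 0.333·334/600 + 0.285·49/161 = 0.556.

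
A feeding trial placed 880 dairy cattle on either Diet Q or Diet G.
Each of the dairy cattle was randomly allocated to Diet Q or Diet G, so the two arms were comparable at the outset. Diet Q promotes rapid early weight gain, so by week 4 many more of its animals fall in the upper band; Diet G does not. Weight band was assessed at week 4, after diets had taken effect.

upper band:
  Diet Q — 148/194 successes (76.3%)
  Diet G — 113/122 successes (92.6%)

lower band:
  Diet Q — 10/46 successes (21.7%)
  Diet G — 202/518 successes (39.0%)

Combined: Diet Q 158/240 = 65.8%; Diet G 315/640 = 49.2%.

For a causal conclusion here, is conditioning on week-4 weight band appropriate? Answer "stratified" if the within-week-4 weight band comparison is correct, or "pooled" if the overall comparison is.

pooled

The distribution of week-4 weight band is itself part of what the diet does — it is an intermediate outcome. Holding it fixed would remove that part of the effect; the total effect is the pooled difference.
Pooled: Diet Q 65.8% vs Diet G 49.2%; Diet Q is higher overall.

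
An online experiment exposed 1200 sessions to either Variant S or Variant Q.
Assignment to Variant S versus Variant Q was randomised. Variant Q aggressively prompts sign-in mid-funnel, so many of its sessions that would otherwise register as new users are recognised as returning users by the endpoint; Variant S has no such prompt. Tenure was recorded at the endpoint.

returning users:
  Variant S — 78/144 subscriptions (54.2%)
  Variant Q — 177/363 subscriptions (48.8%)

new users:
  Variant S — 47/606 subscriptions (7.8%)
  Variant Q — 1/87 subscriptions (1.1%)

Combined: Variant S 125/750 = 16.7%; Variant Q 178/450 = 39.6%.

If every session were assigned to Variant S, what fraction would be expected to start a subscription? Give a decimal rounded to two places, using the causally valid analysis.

0.17

Within every user tenure level Variant S has the higher rate, yet pooled Variant Q does — Simpson's reversal.
User tenure is downstream of the variant. One should not condition on a consequence of treatment, so the overall rates are the right comparison.
So P(outcome | do(Variant S)) is just the pooled rate for Variant S: 125/750 = 0.167.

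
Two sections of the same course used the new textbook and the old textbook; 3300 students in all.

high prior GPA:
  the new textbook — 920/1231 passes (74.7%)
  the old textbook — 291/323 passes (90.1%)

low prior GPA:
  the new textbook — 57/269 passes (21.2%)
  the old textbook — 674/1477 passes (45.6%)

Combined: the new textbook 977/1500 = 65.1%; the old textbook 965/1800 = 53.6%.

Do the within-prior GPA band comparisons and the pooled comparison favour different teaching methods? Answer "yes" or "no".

Within each prior GPA band level (high prior GPA 74.7% vs 90.1%; low prior GPA 21.2% vs 45.6%), the old textbook has the higher rate every time. Pooled: 65.1% vs 53.6% — the new textbook has the higher rate overall. The two comparisons disagree.

yes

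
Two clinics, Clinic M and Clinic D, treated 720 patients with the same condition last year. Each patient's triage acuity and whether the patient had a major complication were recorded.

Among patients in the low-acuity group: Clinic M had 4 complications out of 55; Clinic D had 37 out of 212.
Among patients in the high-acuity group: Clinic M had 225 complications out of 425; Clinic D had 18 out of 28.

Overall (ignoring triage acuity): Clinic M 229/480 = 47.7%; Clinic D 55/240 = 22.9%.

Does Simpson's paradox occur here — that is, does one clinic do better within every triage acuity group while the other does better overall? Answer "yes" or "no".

yes

Within each triage acuity level (low-acuity 7.3% vs 17.5%; high-acuity 52.9% vs 64.3%), Clinic M has the lower rate every time. Pooled: 47.7% vs 22.9% — Clinic D has the lower rate overall. The two comparisons disagree.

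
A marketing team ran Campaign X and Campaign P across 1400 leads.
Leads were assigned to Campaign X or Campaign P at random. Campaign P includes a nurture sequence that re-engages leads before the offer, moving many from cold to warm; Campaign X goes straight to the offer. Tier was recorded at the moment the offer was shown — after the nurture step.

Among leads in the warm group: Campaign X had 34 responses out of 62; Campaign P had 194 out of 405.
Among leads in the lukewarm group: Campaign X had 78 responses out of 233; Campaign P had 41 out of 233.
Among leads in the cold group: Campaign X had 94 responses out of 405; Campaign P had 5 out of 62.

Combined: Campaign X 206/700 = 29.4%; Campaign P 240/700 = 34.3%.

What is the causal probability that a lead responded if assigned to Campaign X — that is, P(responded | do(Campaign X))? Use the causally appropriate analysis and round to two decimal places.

0.29

Within every engagement tier level Campaign X has the higher rate, yet pooled Campaign P does — Simpson's reversal.
Because the campaign influences engagement tier, engagement tier is a post-treatment mediator, not a confounder. Stratifying on it would bias the estimate; the causal effect is the crude pooled difference.
So P(outcome | do(Campaign X)) is just the pooled rate for Campaign X: 206/700 = 0.294.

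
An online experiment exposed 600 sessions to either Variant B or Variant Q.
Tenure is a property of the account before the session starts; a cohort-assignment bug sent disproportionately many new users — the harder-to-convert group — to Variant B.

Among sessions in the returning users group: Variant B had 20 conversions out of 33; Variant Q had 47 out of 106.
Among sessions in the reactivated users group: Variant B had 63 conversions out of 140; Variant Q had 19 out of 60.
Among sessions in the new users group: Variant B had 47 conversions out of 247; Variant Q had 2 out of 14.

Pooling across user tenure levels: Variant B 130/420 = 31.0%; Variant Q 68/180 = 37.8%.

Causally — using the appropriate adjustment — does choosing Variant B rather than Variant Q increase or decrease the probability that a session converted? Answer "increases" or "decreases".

User tenure satisfies the back-door criterion: it is not a descendant of the variant, and it blocks the spurious path from variant to outcome. Adjusting for it (i.e., using the within-user tenure rates) gives the causal effect.
Within each level — returning users: 60.6% vs 44.3%; reactivated users: 45.0% vs 31.7%; new users: 19.0% vs 14.3% — Variant B is higher every time.

increases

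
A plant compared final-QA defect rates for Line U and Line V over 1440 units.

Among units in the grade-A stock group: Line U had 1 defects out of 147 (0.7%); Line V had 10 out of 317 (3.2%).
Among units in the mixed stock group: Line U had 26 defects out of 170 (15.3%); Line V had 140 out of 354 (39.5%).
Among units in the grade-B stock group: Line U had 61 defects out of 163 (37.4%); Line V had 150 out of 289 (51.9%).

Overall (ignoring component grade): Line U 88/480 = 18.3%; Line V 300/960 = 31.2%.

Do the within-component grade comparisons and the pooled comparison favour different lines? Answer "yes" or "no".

Within each component grade level (grade-A stock 0.7% vs 3.2%; mixed stock 15.3% vs 39.5%; grade-B stock 37.4% vs 51.9%), Line U has the lower rate every time. Pooled: 18.3% vs 31.2% — Line U has the lower rate overall. They agree.

no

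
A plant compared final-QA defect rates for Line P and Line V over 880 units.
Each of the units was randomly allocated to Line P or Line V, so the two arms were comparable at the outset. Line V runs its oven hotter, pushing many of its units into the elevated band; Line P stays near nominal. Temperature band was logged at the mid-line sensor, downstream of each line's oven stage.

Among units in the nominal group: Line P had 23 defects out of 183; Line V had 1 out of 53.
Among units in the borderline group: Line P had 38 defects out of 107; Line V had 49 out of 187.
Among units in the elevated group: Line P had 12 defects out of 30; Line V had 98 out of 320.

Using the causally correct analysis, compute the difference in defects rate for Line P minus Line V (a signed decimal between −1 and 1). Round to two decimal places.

-0.04

The stratified and pooled comparisons disagree (Line V wins within each in-process temperature band; Line P wins overall), so the answer turns on the causal role of in-process temperature band.
In-process temperature band is downstream of the line. One should not condition on a consequence of treatment, so the overall rates are the right comparison.
The causal difference is the pooled difference: 0.228 − 0.264 = -0.036.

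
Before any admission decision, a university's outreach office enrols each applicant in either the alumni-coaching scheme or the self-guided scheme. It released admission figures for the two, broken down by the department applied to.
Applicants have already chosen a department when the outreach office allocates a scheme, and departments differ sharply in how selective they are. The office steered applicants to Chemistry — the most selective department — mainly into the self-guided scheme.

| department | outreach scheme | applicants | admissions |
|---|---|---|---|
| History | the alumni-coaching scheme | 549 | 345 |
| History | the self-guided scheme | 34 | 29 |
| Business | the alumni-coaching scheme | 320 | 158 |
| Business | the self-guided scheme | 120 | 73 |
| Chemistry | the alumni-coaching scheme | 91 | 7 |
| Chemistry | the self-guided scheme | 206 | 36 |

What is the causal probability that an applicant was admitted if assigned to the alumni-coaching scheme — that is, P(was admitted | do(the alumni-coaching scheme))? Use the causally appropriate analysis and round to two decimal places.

0.46

Nothing the outreach scheme does changes department; the imbalance is an allocation artefact. With department also predicting the outcome, the pooled figure is confounded, and the within-stratum comparison is the causal one.
Standardising the alumni-coaching scheme to the population department mix: 0.442·345/549 + 0.333·158/320 + 0.225·7/91 = 0.459.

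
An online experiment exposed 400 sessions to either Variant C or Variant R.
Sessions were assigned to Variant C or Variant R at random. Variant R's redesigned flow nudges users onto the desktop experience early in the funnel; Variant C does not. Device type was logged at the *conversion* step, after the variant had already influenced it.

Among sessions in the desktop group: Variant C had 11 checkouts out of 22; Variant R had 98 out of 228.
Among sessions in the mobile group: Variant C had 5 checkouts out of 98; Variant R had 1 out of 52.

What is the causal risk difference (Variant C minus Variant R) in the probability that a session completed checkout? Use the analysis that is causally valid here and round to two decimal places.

-0.22

Device type here is a post-treatment variable shaped by the variant; conditioning on it would introduce bias rather than remove it. The overall comparison is the causal one.
The causal difference is the pooled difference: 0.133 − 0.354 = -0.220.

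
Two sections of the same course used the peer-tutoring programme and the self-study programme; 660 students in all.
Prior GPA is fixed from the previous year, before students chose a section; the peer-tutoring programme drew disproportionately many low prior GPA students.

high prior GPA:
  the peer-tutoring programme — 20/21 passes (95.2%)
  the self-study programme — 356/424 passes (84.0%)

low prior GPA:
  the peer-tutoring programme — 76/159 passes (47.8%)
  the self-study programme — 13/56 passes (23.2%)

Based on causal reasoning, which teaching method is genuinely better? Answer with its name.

the peer-tutoring programme

The prior GPA band-specific comparison favours the peer-tutoring programme throughout, but the pooled figures favour the self-study programme. The question is whether to condition on prior GPA band.
Here prior GPA band is a common cause — it drives both which teaching method a case falls under and the outcome. The crude comparison mixes populations; the stratum-specific rates are the causally relevant ones.
Within each level — high prior GPA: 95.2% vs 84.0%; low prior GPA: 47.8% vs 23.2% — the peer-tutoring programme is higher every time.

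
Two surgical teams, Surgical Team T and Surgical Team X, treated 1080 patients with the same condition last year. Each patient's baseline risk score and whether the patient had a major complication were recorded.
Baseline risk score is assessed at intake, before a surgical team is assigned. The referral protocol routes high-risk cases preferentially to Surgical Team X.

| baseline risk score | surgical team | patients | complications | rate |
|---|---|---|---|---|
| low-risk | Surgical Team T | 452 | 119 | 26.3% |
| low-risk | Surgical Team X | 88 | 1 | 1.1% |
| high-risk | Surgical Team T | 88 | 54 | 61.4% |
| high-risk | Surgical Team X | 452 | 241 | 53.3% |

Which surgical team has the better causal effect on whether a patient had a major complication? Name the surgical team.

Surgical Team X is lower inside every baseline risk score stratum but Surgical Team T is lower in aggregate. Whether to stratify depends on how baseline risk score relates to the surgical team.
Since baseline risk score is a pre-existing factor (not a product of the surgical team) and it affects the outcome on its own, it is a confounder. The stratified rates, not the pooled rate, identify the causal effect.
Within each level — low-risk: 26.3% vs 1.1%; high-risk: 61.4% vs 53.3% — Surgical Team X is lower every time.

Surgical Team X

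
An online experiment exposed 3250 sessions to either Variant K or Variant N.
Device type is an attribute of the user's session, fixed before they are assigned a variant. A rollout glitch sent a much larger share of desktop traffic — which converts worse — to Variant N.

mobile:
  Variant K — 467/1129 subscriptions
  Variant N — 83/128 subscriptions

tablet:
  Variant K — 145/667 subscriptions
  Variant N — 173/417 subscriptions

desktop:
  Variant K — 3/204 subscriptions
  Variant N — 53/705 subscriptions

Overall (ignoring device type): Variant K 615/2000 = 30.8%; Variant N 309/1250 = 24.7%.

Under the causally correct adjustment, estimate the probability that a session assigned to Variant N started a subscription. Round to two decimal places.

0.41

Here device type is a common cause — it drives both which variant a case falls under and the outcome. The crude comparison mixes populations; the stratum-specific rates are the causally relevant ones.
Standardising Variant N to the population device type mix: 0.387·83/128 + 0.334·173/417 + 0.280·53/705 = 0.410.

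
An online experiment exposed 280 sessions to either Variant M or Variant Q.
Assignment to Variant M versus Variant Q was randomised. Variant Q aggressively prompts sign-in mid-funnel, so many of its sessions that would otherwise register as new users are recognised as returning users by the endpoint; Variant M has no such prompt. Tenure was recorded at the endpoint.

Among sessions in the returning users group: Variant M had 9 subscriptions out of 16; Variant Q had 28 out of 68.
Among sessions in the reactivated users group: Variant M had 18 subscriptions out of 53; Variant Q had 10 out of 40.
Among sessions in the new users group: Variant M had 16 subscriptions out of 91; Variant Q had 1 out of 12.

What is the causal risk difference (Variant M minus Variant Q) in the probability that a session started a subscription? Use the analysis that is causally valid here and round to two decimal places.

-0.06

User tenure is recorded after the variant and is itself shifted by it — it sits on the causal path from variant to outcome. Conditioning on a mediator would strip out part of the effect we want; the pooled comparison gives the total causal effect.
The causal difference is the pooled difference: 0.269 − 0.325 = -0.056.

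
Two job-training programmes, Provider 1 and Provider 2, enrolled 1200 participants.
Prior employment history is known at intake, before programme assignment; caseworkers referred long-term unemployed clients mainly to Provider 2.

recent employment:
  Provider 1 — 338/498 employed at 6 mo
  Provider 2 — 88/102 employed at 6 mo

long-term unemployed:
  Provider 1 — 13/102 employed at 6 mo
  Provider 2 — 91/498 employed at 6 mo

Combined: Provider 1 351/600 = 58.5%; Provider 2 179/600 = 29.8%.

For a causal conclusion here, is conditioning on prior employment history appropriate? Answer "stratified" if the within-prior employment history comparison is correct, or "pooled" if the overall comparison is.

Prior employment history satisfies the back-door criterion: it is not a descendant of the programme, and it blocks the spurious path from programme to outcome. Adjusting for it (i.e., using the within-prior employment history rates) gives the causal effect.
Within each level — recent employment: 67.9% vs 86.3%; long-term unemployed: 12.7% vs 18.3% — Provider 2 is higher every time.

stratified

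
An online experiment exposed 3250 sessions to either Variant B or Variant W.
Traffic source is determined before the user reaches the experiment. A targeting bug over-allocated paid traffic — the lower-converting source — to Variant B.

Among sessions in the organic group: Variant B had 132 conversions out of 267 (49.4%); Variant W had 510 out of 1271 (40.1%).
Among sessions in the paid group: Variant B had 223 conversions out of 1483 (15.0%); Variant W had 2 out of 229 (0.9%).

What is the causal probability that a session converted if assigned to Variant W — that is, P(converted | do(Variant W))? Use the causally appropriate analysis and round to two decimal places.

0.19

Within every traffic source level Variant B has the higher rate, yet pooled Variant W does — Simpson's reversal.
Traffic source differs across variants for reasons unrelated to any effect of the variant itself, and it separately predicts the outcome — a classic confounder. We must compare within traffic source levels.
Standardising Variant W to the population traffic source mix: 0.473·510/1271 + 0.527·2/229 = 0.194.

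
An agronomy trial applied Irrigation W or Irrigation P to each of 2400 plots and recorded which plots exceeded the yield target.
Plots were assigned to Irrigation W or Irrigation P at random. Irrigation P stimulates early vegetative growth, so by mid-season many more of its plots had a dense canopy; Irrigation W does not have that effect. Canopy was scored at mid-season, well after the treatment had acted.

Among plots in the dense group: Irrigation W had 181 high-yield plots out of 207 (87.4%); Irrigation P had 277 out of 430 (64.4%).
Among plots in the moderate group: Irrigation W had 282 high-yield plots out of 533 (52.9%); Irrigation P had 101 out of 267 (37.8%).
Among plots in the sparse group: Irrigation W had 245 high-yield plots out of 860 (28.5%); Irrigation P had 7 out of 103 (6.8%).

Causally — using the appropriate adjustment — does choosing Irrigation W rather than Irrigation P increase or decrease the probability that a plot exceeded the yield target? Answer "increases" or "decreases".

Irrigation W is higher inside every mid-season canopy stratum but Irrigation P is higher in aggregate. Whether to stratify depends on how mid-season canopy relates to the irrigation.
The distribution of mid-season canopy is itself part of what the irrigation does — it is an intermediate outcome. Holding it fixed would remove that part of the effect; the total effect is the pooled difference.
Pooled: Irrigation W 44.2% vs Irrigation P 48.1%; Irrigation P is higher overall.

decreases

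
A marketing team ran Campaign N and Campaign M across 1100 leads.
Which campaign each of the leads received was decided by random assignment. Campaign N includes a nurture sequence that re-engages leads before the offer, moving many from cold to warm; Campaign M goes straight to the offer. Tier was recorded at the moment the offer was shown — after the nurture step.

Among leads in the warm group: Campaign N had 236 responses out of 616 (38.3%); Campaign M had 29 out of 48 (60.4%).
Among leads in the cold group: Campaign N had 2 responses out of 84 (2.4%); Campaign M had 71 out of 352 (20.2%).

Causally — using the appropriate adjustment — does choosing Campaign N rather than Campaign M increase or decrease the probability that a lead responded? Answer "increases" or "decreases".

The distribution of engagement tier is itself part of what the campaign does — it is an intermediate outcome. Holding it fixed would remove that part of the effect; the total effect is the pooled difference.
Pooled: Campaign N 34.0% vs Campaign M 25.0%; Campaign N is higher overall.

increases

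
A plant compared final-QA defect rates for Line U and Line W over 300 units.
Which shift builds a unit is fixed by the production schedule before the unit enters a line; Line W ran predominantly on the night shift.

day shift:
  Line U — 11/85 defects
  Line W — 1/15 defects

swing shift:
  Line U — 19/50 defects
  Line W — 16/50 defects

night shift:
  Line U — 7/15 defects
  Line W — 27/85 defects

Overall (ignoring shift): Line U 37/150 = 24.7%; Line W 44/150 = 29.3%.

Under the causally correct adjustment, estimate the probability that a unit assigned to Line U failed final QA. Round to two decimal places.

Shift differs across lines for reasons unrelated to any effect of the line itself, and it separately predicts the outcome — a classic confounder. We must compare within shift levels.
Standardising Line U to the population shift mix: 0.333·11/85 + 0.333·19/50 + 0.333·7/15 = 0.325.

0.33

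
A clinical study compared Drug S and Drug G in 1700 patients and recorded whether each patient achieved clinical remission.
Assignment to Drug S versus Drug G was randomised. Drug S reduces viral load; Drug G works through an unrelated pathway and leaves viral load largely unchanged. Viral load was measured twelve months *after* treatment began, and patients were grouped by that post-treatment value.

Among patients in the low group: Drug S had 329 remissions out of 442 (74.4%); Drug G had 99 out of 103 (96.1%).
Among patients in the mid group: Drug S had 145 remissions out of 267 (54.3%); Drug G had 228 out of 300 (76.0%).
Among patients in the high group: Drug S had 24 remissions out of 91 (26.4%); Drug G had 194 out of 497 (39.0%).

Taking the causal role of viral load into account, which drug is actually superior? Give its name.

Viral load here is a post-treatment variable shaped by the drug; conditioning on it would introduce bias rather than remove it. The overall comparison is the causal one.
Pooled: Drug S 62.3% vs Drug G 57.9%; Drug S is higher overall.

Drug S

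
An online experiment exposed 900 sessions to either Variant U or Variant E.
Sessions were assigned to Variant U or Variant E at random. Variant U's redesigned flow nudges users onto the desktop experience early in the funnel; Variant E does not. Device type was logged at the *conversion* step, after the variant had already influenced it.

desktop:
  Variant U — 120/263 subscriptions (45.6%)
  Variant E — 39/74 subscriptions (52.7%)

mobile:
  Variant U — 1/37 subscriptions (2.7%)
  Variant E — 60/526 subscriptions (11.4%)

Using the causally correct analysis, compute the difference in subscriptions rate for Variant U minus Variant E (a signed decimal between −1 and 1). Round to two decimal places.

The distribution of device type is itself part of what the variant does — it is an intermediate outcome. Holding it fixed would remove that part of the effect; the total effect is the pooled difference.
The causal difference is the pooled difference: 0.403 − 0.165 = +0.238.

+0.24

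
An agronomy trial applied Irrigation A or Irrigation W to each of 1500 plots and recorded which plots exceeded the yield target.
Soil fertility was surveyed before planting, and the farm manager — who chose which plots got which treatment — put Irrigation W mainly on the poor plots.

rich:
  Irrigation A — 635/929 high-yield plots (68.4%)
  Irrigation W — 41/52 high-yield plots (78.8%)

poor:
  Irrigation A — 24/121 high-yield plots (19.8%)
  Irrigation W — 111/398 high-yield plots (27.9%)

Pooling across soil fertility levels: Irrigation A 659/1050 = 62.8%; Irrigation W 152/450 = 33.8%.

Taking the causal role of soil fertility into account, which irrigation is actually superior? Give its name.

Nothing the irrigation does changes soil fertility; the imbalance is an allocation artefact. With soil fertility also predicting the outcome, the pooled figure is confounded, and the within-stratum comparison is the causal one.
Within each level — rich: 68.4% vs 78.8%; poor: 19.8% vs 27.9% — Irrigation W is higher every time.

Irrigation W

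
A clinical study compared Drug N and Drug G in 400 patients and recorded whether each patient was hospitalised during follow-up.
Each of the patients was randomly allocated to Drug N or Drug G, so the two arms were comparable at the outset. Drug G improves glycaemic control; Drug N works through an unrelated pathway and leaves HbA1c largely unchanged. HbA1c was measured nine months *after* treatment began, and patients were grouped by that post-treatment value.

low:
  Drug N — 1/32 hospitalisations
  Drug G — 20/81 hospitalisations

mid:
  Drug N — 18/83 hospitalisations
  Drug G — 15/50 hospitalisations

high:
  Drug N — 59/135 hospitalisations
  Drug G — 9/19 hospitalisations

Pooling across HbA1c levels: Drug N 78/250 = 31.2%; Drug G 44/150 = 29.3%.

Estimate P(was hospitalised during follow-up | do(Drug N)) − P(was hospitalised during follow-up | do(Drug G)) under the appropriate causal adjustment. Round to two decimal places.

+0.02

The distribution of HbA1c is itself part of what the drug does — it is an intermediate outcome. Holding it fixed would remove that part of the effect; the total effect is the pooled difference.
The causal difference is the pooled difference: 0.312 − 0.293 = +0.019.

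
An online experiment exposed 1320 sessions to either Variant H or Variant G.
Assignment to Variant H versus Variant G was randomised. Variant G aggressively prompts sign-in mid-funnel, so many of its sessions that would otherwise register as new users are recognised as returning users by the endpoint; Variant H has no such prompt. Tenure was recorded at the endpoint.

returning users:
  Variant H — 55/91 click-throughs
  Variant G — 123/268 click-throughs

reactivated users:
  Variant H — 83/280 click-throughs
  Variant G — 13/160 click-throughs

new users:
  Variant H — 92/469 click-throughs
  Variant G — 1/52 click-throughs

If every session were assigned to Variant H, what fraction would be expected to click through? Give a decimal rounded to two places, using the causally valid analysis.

0.27

The stratified and pooled comparisons disagree (Variant H wins within each user tenure; Variant G wins overall), so the answer turns on the causal role of user tenure.
Stratifying would compare variants among sessions the variants themselves sorted into user tenure groups — a form of selection on an intermediate. The unconditioned pooled rates give the total causal effect.
So P(outcome | do(Variant H)) is just the pooled rate for Variant H: 230/840 = 0.274.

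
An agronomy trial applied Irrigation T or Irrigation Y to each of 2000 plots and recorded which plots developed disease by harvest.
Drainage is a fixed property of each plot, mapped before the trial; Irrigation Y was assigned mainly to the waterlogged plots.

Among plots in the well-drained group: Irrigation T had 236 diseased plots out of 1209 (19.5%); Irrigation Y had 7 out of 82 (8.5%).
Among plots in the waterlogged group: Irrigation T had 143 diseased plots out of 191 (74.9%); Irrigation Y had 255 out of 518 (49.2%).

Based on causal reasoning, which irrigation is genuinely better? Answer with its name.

Irrigation Y

Field drainage is set before the irrigation has any effect — it is not caused by the irrigation — and it independently drives the outcome. That makes it a confounder, so the causal comparison is within field drainage levels.
Within each level — well-drained: 19.5% vs 8.5%; waterlogged: 74.9% vs 49.2% — Irrigation Y is lower every time.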